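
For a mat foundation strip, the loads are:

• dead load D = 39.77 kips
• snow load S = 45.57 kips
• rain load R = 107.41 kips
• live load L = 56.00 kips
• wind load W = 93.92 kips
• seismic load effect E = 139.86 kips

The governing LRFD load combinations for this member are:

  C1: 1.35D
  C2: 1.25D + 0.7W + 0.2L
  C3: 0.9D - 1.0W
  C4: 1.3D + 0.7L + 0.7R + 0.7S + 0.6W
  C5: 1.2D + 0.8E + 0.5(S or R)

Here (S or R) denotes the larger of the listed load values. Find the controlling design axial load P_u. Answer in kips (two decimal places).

(S or R) → R = 107.41 kips.
C1: 1.35(39.77) = 53.69
C2: 1.25(39.77) + 0.7(93.92) + 0.2(56.00) = 126.66
C3: 0.9(39.77) - 1.0(93.92) = 35.79 - 93.92 = -58.13
C4: 1.3(39.77) + 0.7(56.00) + 0.7(107.41) + 0.7(45.57) + 0.6(93.92) = 51.70 + 39.20 + 75.19 + 31.90 + 56.35 = 254.34
C5: 1.2(39.77) + 0.8(139.86) + 0.5(107.41) = 47.72 + 111.89 + 53.71 = 213.32
Maximum is from combination 4.

254.34 kips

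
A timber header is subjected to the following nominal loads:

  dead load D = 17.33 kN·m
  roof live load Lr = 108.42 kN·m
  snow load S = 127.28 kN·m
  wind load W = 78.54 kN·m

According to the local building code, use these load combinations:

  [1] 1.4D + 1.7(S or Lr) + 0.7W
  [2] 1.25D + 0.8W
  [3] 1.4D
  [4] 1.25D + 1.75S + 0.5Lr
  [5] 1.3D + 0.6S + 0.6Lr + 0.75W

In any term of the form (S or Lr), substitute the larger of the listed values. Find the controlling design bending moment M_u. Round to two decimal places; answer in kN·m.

(S or Lr) → S = 127.28 kN·m.
[1] 1.4(17.33) + 1.7(127.28) + 0.7(78.54) = 24.26 + 216.38 + 54.98 = 295.62
[2] 1.25(17.33) + 0.8(78.54) = 21.66 + 62.83 = 84.49
[3] 1.4(17.33) = 24.26
[4] 1.25(17.33) + 1.75(127.28) + 0.5(108.42) = 21.66 + 222.74 + 54.21 = 298.61
[5] 1.3(17.33) + 0.6(127.28) + 0.6(108.42) + 0.75(78.54) = 222.85
Combination 4 governs: M_u = 298.61 kN·m.

298.61 kN·m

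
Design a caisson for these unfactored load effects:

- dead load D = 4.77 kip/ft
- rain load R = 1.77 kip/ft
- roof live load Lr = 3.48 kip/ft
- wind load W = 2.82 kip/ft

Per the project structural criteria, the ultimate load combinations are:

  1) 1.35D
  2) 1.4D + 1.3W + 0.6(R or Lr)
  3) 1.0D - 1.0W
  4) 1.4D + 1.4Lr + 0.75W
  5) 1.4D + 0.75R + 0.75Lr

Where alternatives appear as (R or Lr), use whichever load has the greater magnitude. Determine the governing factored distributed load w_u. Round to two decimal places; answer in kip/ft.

(R or Lr) → Lr = 3.48 kip/ft.
1) 1.35(4.77) = 6.44
2) 1.4(4.77) + 1.3(2.82) + 0.6(3.48) = 12.43
3) 1.0(4.77) - 1.0(2.82) = 4.77 - 2.82 = 1.95
4) 1.4(4.77) + 1.4(3.48) + 0.75(2.82) = 6.68 + 4.87 + 2.12 = 13.67
5) 1.4(4.77) + 0.75(1.77) + 0.75(3.48) = 6.68 + 1.33 + 2.61 = 10.62
The controlling combination is 4, giving 13.67 kip/ft.

13.67 kip/ft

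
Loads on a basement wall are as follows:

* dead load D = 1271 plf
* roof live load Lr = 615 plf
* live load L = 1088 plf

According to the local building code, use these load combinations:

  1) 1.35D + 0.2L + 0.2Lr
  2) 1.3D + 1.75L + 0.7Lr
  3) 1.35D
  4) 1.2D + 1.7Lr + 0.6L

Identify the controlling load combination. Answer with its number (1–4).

1) 1.35(1271) + 0.2(1088) + 0.2(615) = 1715.85 + 217.60 + 123.00 = 2056.45
2) 1.3(1271) + 1.75(1088) + 0.7(615) = 1652.30 + 1904.00 + 430.50 = 3986.80
3) 1.35(1271) = 1715.85
4) 1.2(1271) + 1.7(615) + 0.6(1088) = 1525.20 + 1045.50 + 652.80 = 3223.50
The largest value is 3986.80 plf from combination 2.

Combination 2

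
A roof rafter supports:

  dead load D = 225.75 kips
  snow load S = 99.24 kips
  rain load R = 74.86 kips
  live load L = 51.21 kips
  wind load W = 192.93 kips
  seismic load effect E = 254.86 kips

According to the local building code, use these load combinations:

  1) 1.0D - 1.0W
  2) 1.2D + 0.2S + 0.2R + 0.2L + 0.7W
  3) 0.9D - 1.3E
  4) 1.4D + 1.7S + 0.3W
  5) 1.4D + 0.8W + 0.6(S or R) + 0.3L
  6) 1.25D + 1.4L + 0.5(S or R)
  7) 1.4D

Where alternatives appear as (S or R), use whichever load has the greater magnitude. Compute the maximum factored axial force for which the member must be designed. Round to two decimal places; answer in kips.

545.30 kips

(S or R) → S = 99.24 kips.
1) 1.0(225.75) - 1.0(192.93) = 32.82
2) 1.2(225.75) + 0.2(99.24) + 0.2(74.86) + 0.2(51.21) + 0.7(192.93) = 451.01
3) 0.9(225.75) - 1.3(254.86) = -128.14
4) 1.4(225.75) + 1.7(99.24) + 0.3(192.93) = 542.64
5) 1.4(225.75) + 0.8(192.93) + 0.6(99.24) + 0.3(51.21) = 545.30
6) 1.25(225.75) + 1.4(51.21) + 0.5(99.24) = 403.50
7) 1.4(225.75) = 316.05
The controlling combination is 5, giving 545.30 kips.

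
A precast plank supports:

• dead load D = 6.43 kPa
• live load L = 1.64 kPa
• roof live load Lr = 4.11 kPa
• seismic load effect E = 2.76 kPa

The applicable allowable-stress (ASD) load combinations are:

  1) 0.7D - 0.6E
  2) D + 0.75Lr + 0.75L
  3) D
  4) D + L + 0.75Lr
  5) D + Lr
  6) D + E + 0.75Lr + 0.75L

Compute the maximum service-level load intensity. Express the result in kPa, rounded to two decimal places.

1) 0.7(6.43) - 0.6(2.76) = 2.85
2) 1.0(6.43) + 0.75(4.11) + 0.75(1.64) = 6.43 + 3.08 + 1.23 = 10.74
3) 1.0(6.43) = 6.43
4) 1.0(6.43) + 1.0(1.64) + 0.75(4.11) = 6.43 + 1.64 + 3.08 = 11.15
5) 1.0(6.43) + 1.0(4.11) = 6.43 + 4.11 = 10.54
6) 1.0(6.43) + 1.0(2.76) + 0.75(4.11) + 0.75(1.64) = 6.43 + 2.76 + 3.08 + 1.23 = 13.50
The controlling combination is 6, giving 13.50 kPa.

13.50 kPa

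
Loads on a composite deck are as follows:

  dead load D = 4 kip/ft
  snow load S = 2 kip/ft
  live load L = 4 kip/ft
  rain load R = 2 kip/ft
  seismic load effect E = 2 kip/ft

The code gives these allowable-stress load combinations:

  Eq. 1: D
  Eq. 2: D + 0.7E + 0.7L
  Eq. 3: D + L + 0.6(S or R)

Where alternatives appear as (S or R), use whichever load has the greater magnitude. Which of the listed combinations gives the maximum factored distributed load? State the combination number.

Combination 3

(S or R) → S = 2 kip/ft.
Eq. 1: 1.0(4) = 4.00
Eq. 2: 1.0(4) + 0.7(2) + 0.7(4) = 4.00 + 1.40 + 2.80 = 8.20
Eq. 3: 1.0(4) + 1.0(4) + 0.6(2) = 4.00 + 4.00 + 1.20 = 9.20
The largest value is 9.20 kip/ft from combination 3.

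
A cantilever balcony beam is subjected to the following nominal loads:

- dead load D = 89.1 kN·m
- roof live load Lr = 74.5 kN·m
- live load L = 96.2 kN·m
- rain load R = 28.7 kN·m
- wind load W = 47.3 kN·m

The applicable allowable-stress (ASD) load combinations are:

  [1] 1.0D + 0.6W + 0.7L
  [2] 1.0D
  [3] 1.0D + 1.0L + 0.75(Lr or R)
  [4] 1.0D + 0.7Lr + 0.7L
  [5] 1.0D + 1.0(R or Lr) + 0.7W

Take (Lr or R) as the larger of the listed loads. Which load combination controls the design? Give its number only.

Combination 3

(Lr or R) → Lr = 74.5 kN·m; (R or Lr) → Lr = 74.5 kN·m.
[1] 1.0(89.1) + 0.6(47.3) + 0.7(96.2) = 184.8
[2] 1.0(89.1) = 89.1
[3] 1.0(89.1) + 1.0(96.2) + 0.75(74.5) = 241.2
[4] 1.0(89.1) + 0.7(74.5) + 0.7(96.2) = 208.6
[5] 1.0(89.1) + 1.0(74.5) + 0.7(47.3) = 196.7
The largest value is 241.2 kN·m from combination 3.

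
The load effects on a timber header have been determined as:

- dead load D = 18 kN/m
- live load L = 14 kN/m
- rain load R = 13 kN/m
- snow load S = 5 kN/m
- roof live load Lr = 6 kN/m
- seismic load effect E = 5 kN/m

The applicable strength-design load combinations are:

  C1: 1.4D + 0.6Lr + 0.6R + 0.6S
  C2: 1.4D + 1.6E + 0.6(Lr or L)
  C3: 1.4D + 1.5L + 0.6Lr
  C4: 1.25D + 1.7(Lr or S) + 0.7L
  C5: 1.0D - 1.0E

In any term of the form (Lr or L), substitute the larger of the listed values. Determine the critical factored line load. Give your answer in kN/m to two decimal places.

49.80 kN/m

(Lr or L) → L = 14 kN/m; (Lr or S) → Lr = 6 kN/m.
C1: 1.4(18) + 0.6(6) + 0.6(13) + 0.6(5) = 25.20 + 3.60 + 7.80 + 3.00 = 39.60
C2: 1.4(18) + 1.6(5) + 0.6(14) = 25.20 + 8.00 + 8.40 = 41.60
C3: 1.4(18) + 1.5(14) + 0.6(6) = 25.20 + 21.00 + 3.60 = 49.80
C4: 1.25(18) + 1.7(6) + 0.7(14) = 22.50 + 10.20 + 9.80 = 42.50
C5: 1.0(18) - 1.0(5) = 18.00 - 5.00 = 13.00
The controlling combination is 3, giving 49.80 kN/m.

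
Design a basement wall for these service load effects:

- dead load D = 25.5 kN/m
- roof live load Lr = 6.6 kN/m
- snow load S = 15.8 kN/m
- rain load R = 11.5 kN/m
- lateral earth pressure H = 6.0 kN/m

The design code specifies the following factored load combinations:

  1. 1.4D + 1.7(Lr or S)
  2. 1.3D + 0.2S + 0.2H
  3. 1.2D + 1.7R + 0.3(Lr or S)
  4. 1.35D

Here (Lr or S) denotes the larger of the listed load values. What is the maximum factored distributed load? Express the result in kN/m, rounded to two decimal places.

(Lr or S) → S = 15.8 kN/m.
1. 1.4(25.5) + 1.7(15.8) = 62.56
2. 1.3(25.5) + 0.2(15.8) + 0.2(6.0) = 37.51
3. 1.2(25.5) + 1.7(11.5) + 0.3(15.8) = 54.89
4. 1.35(25.5) = 34.43
The controlling combination is 1, giving 62.56 kN/m.

62.56 kN/m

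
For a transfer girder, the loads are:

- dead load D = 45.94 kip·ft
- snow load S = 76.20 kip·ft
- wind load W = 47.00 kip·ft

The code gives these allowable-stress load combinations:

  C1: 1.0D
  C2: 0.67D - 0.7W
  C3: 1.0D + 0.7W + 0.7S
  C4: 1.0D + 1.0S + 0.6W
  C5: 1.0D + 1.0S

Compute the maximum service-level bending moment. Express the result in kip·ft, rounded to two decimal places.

150.34 kip·ft

C1: 1.0(45.94) = 45.94
C2: 0.67(45.94) - 0.7(47.00) = -2.12
C3: 1.0(45.94) + 0.7(47.00) + 0.7(76.20) = 132.18
C4: 1.0(45.94) + 1.0(76.20) + 0.6(47.00) = 150.34
C5: 1.0(45.94) + 1.0(76.20) = 122.14
Combination 4 governs: M = 150.34 kip·ft.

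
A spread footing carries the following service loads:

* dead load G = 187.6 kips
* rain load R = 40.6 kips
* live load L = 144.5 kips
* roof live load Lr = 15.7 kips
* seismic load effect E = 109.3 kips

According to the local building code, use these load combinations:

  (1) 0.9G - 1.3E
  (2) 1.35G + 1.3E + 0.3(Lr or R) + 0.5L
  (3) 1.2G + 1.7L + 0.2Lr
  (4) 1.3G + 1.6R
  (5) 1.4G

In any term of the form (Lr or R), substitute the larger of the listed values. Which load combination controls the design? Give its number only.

Combination 2

(Lr or R) → R = 40.6 kips.
(1) 0.9(187.6) - 1.3(109.3) = 26.8
(2) 1.35(187.6) + 1.3(109.3) + 0.3(40.6) + 0.5(144.5) = 479.8
(3) 1.2(187.6) + 1.7(144.5) + 0.2(15.7) = 225.1 + 245.7 + 3.1 = 473.9
(4) 1.3(187.6) + 1.6(40.6) = 308.8
(5) 1.4(187.6) = 262.6
The largest value is 479.8 kips from combination 2.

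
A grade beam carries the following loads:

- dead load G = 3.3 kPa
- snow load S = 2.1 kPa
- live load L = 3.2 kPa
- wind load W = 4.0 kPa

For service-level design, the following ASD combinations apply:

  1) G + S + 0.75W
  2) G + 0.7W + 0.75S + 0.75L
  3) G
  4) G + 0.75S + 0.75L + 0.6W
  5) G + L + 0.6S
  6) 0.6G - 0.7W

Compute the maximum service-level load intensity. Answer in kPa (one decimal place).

10.1 kPa

1) 1.0(3.3) + 1.0(2.1) + 0.75(4.0) = 3.3 + 2.1 + 3.0 = 8.4
2) 1.0(3.3) + 0.7(4.0) + 0.75(2.1) + 0.75(3.2) = 3.3 + 2.8 + 1.6 + 2.4 = 10.1
3) 1.0(3.3) = 3.3
4) 1.0(3.3) + 0.75(2.1) + 0.75(3.2) + 0.6(4.0) = 3.3 + 1.6 + 2.4 + 2.4 = 9.7
5) 1.0(3.3) + 1.0(3.2) + 0.6(2.1) = 3.3 + 3.2 + 1.3 = 7.8
6) 0.6(3.3) - 0.7(4.0) = 2.0 - 2.8 = -0.8
Maximum is from combination 2.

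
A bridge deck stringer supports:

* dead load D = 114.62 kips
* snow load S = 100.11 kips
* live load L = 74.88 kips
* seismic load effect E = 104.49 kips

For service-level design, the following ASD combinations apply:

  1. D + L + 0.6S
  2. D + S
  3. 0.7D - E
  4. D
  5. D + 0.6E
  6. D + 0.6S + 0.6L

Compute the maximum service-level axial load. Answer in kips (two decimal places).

249.57 kips

1. 1.0(114.62) + 1.0(74.88) + 0.6(100.11) = 114.62 + 74.88 + 60.07 = 249.57
2. 1.0(114.62) + 1.0(100.11) = 114.62 + 100.11 = 214.73
3. 0.7(114.62) - 1.0(104.49) = 80.23 - 104.49 = -24.26
4. 1.0(114.62) = 114.62
5. 1.0(114.62) + 0.6(104.49) = 114.62 + 62.69 = 177.31
6. 1.0(114.62) + 0.6(100.11) + 0.6(74.88) = 219.61
The controlling combination is 1, giving 249.57 kips.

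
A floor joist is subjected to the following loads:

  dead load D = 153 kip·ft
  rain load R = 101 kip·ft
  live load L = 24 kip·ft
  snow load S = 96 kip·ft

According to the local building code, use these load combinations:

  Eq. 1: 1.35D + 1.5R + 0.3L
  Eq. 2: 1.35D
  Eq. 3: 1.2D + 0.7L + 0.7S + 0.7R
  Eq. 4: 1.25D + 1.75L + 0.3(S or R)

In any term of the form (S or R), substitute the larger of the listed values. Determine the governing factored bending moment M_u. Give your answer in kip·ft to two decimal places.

365.25 kip·ft

(S or R) → R = 101 kip·ft.
Eq. 1: 1.35(153) + 1.5(101) + 0.3(24) = 206.55 + 151.50 + 7.20 = 365.25
Eq. 2: 1.35(153) = 206.55
Eq. 3: 1.2(153) + 0.7(24) + 0.7(96) + 0.7(101) = 183.60 + 16.80 + 67.20 + 70.70 = 338.30
Eq. 4: 1.25(153) + 1.75(24) + 0.3(101) = 191.25 + 42.00 + 30.30 = 263.55
The controlling combination is 1, giving 365.25 kip·ft.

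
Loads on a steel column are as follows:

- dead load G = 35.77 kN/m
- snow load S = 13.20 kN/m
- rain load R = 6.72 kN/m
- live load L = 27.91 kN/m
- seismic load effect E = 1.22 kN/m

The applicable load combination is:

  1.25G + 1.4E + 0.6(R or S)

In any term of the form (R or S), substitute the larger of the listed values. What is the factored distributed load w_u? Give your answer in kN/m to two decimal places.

(R or S) → S = 13.20 kN/m.
1.25(35.77) + 1.4(1.22) + 0.6(13.20) = 44.71 + 1.71 + 7.92 = 54.34
w_u = 54.34 kN/m.

54.34 kN/m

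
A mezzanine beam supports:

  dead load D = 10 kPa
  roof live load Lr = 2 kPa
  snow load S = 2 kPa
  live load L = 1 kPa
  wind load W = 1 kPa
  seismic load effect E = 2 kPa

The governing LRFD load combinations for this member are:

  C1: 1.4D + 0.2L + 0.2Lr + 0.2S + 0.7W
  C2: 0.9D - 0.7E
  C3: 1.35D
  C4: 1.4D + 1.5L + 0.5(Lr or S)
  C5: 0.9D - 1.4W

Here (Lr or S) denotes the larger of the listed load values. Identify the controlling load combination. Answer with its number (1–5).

(Lr or S) → Lr = 2 kPa.
C1: 1.4(10) + 0.2(1) + 0.2(2) + 0.2(2) + 0.7(1) = 14.0 + 0.2 + 0.4 + 0.4 + 0.7 = 15.7
C2: 0.9(10) - 0.7(2) = 9.0 - 1.4 = 7.6
C3: 1.35(10) = 13.5
C4: 1.4(10) + 1.5(1) + 0.5(2) = 14.0 + 1.5 + 1.0 = 16.5
C5: 0.9(10) - 1.4(1) = 9.0 - 1.4 = 7.6
The largest value is 16.5 kPa from combination 4.

Combination 4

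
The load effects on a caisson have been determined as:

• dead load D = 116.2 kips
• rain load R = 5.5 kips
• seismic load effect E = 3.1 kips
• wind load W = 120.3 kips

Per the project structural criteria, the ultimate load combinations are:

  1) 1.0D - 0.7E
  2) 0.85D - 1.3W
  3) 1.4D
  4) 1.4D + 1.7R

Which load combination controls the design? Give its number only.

Combination 4

1) 1.0(116.2) - 0.7(3.1) = 116.20 - 2.17 = 114.03
2) 0.85(116.2) - 1.3(120.3) = 98.77 - 156.39 = -57.62
3) 1.4(116.2) = 162.68
4) 1.4(116.2) + 1.7(5.5) = 162.68 + 9.35 = 172.03
The largest value is 172.03 kips from combination 4.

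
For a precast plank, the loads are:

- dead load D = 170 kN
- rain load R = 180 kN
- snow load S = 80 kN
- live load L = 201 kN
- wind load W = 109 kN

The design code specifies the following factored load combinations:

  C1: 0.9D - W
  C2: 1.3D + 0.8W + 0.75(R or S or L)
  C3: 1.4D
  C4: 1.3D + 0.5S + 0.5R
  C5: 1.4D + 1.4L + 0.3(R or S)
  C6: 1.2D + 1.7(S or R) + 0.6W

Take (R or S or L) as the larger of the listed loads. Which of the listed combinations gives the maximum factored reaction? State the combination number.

(R or S or L) → L = 201 kN; (R or S) → R = 180 kN; (S or R) → R = 180 kN.
C1: 0.9(170) - 1.0(109) = 153.0 - 109.0 = 44.0
C2: 1.3(170) + 0.8(109) + 0.75(201) = 221.0 + 87.2 + 150.8 = 459.0
C3: 1.4(170) = 238.0
C4: 1.3(170) + 0.5(80) + 0.5(180) = 221.0 + 40.0 + 90.0 = 351.0
C5: 1.4(170) + 1.4(201) + 0.3(180) = 238.0 + 281.4 + 54.0 = 573.4
C6: 1.2(170) + 1.7(180) + 0.6(109) = 204.0 + 306.0 + 65.4 = 575.4
The largest value is 575.4 kN from combination 6.

Combination 6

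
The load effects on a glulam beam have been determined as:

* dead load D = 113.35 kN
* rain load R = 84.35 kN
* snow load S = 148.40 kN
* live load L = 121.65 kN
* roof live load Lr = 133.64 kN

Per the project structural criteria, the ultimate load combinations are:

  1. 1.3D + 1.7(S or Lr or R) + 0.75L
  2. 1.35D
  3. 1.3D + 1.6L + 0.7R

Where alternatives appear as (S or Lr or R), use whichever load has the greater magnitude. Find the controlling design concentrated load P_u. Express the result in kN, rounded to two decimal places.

490.87 kN

(S or Lr or R) → S = 148.40 kN.
1. 1.3(113.35) + 1.7(148.40) + 0.75(121.65) = 490.87
2. 1.35(113.35) = 153.02
3. 1.3(113.35) + 1.6(121.65) + 0.7(84.35) = 401.04
Combination 1 governs: P_u = 490.87 kN.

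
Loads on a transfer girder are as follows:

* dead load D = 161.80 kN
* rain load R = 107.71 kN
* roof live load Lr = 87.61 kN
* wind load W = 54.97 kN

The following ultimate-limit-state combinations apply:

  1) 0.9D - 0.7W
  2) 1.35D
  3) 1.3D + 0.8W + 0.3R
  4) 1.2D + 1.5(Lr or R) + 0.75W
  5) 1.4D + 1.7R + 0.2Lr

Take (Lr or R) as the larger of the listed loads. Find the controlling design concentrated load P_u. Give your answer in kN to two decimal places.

(Lr or R) → R = 107.71 kN.
1) 0.9(161.80) - 0.7(54.97) = 145.62 - 38.48 = 107.14
2) 1.35(161.80) = 218.43
3) 1.3(161.80) + 0.8(54.97) + 0.3(107.71) = 210.34 + 43.98 + 32.31 = 286.63
4) 1.2(161.80) + 1.5(107.71) + 0.75(54.97) = 396.95
5) 1.4(161.80) + 1.7(107.71) + 0.2(87.61) = 226.52 + 183.11 + 17.52 = 427.15
Maximum is from combination 5.

427.15 kN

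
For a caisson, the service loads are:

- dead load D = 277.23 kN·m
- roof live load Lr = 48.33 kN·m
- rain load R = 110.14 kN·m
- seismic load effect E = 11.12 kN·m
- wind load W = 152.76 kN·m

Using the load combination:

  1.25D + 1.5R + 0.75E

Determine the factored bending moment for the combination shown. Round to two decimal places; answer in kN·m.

1.25(277.23) + 1.5(110.14) + 0.75(11.12) = 346.54 + 165.21 + 8.34 = 520.09
M_u = 520.09 kN·m.

520.09 kN·m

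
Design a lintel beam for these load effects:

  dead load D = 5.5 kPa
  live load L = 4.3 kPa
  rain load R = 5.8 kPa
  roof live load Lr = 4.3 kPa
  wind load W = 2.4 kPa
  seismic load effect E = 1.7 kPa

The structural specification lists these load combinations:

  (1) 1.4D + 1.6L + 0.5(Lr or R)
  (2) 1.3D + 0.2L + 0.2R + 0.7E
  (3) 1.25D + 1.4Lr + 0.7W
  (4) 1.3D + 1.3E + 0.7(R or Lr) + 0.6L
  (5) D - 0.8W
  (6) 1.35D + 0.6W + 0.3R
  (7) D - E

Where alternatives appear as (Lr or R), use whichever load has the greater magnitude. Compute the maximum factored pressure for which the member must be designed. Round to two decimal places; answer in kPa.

17.48 kPa

(Lr or R) → R = 5.8 kPa; (R or Lr) → R = 5.8 kPa.
(1) 1.4(5.5) + 1.6(4.3) + 0.5(5.8) = 7.70 + 6.88 + 2.90 = 17.48
(2) 1.3(5.5) + 0.2(4.3) + 0.2(5.8) + 0.7(1.7) = 7.15 + 0.86 + 1.16 + 1.19 = 10.36
(3) 1.25(5.5) + 1.4(4.3) + 0.7(2.4) = 6.88 + 6.02 + 1.68 = 14.58
(4) 1.3(5.5) + 1.3(1.7) + 0.7(5.8) + 0.6(4.3) = 7.15 + 2.21 + 4.06 + 2.58 = 16.00
(5) 1.0(5.5) - 0.8(2.4) = 5.50 - 1.92 = 3.58
(6) 1.35(5.5) + 0.6(2.4) + 0.3(5.8) = 7.43 + 1.44 + 1.74 = 10.61
(7) 1.0(5.5) - 1.0(1.7) = 5.50 - 1.70 = 3.80
Combination 1 governs: p_u = 17.48 kPa.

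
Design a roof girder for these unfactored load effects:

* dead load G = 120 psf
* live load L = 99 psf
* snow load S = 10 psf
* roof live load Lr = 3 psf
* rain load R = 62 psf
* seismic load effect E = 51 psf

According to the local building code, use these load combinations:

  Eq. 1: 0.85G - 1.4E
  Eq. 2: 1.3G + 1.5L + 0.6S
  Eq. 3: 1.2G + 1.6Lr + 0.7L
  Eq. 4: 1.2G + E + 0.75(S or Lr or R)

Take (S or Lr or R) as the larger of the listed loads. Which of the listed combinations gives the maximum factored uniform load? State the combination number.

Combination 2

(S or Lr or R) → R = 62 psf.
Eq. 1: 0.85(120) - 1.4(51) = 102.0 - 71.4 = 30.6
Eq. 2: 1.3(120) + 1.5(99) + 0.6(10) = 156.0 + 148.5 + 6.0 = 310.5
Eq. 3: 1.2(120) + 1.6(3) + 0.7(99) = 144.0 + 4.8 + 69.3 = 218.1
Eq. 4: 1.2(120) + 1.0(51) + 0.75(62) = 144.0 + 51.0 + 46.5 = 241.5
The largest value is 310.5 psf from combination 2.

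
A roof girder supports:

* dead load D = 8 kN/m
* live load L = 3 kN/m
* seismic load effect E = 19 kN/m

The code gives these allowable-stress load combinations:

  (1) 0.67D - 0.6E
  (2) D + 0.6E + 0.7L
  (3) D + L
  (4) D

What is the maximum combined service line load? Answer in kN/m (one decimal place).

21.5 kN/m

(1) 0.67(8) - 0.6(19) = 5.4 - 11.4 = -6.0
(2) 1.0(8) + 0.6(19) + 0.7(3) = 8.0 + 11.4 + 2.1 = 21.5
(3) 1.0(8) + 1.0(3) = 8.0 + 3.0 = 11.0
(4) 1.0(8) = 8.0
The controlling combination is 2, giving 21.5 kN/m.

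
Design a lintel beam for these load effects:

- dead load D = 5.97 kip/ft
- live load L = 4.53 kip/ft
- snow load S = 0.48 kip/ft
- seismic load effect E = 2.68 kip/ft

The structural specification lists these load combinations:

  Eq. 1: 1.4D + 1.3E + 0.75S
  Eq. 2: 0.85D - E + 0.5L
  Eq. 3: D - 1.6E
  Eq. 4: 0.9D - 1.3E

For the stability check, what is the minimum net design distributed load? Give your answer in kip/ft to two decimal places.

1.68 kip/ft

Eq. 1: 1.4(5.97) + 1.3(2.68) + 0.75(0.48) = 8.36 + 3.48 + 0.36 = 12.20
Eq. 2: 0.85(5.97) - 1.0(2.68) + 0.5(4.53) = 5.07 - 2.68 + 2.27 = 4.66
Eq. 3: 1.0(5.97) - 1.6(2.68) = 5.97 - 4.29 = 1.68
Eq. 4: 0.9(5.97) - 1.3(2.68) = 5.37 - 3.48 = 1.89
Combination 3 gives the minimum: 1.68 kip/ft.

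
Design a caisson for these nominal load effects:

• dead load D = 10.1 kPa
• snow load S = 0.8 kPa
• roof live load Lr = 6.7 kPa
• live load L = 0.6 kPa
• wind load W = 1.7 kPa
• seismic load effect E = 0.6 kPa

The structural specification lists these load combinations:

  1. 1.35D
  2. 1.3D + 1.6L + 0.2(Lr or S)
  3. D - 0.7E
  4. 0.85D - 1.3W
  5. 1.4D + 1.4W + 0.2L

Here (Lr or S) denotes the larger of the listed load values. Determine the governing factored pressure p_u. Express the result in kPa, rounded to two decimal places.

16.64 kPa

(Lr or S) → Lr = 6.7 kPa.
1. 1.35(10.1) = 13.64
2. 1.3(10.1) + 1.6(0.6) + 0.2(6.7) = 13.13 + 0.96 + 1.34 = 15.43
3. 1.0(10.1) - 0.7(0.6) = 10.10 - 0.42 = 9.68
4. 0.85(10.1) - 1.3(1.7) = 8.59 - 2.21 = 6.38
5. 1.4(10.1) + 1.4(1.7) + 0.2(0.6) = 14.14 + 2.38 + 0.12 = 16.64
Combination 5 governs: p_u = 16.64 kPa.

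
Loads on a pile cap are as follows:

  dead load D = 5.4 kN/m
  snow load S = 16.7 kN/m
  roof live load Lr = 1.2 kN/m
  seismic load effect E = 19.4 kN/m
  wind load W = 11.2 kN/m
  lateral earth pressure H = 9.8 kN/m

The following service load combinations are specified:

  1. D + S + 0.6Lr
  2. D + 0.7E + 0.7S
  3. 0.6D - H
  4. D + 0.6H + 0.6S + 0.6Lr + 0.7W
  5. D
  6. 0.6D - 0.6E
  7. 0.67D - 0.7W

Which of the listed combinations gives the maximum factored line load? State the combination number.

1. 1.0(5.4) + 1.0(16.7) + 0.6(1.2) = 5.40 + 16.70 + 0.72 = 22.82
2. 1.0(5.4) + 0.7(19.4) + 0.7(16.7) = 5.40 + 13.58 + 11.69 = 30.67
3. 0.6(5.4) - 1.0(9.8) = 3.24 - 9.80 = -6.56
4. 1.0(5.4) + 0.6(9.8) + 0.6(16.7) + 0.6(1.2) + 0.7(11.2) = 5.40 + 5.88 + 10.02 + 0.72 + 7.84 = 29.86
5. 1.0(5.4) = 5.40
6. 0.6(5.4) - 0.6(19.4) = 3.24 - 11.64 = -8.40
7. 0.67(5.4) - 0.7(11.2) = 3.62 - 7.84 = -4.22
The largest value is 30.67 kN/m from combination 2.

Combination 2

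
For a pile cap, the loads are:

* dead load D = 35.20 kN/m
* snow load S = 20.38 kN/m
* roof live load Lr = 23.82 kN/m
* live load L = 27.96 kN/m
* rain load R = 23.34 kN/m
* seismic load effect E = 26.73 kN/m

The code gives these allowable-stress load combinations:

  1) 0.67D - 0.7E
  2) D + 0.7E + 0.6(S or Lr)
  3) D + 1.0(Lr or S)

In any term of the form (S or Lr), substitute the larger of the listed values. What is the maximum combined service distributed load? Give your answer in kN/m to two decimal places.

(S or Lr) → Lr = 23.82 kN/m; (Lr or S) → Lr = 23.82 kN/m.
1) 0.67(35.20) - 0.7(26.73) = 23.58 - 18.71 = 4.87
2) 1.0(35.20) + 0.7(26.73) + 0.6(23.82) = 35.20 + 18.71 + 14.29 = 68.20
3) 1.0(35.20) + 1.0(23.82) = 35.20 + 23.82 = 59.02
Combination 2 governs: w = 68.20 kN/m.

68.20 kN/m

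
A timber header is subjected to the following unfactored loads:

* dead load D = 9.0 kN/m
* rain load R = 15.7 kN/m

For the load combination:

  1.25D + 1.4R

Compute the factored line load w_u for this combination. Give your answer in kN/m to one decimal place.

33.2 kN/m

1.25(9.0) + 1.4(15.7) = 33.2
w_u = 33.2 kN/m.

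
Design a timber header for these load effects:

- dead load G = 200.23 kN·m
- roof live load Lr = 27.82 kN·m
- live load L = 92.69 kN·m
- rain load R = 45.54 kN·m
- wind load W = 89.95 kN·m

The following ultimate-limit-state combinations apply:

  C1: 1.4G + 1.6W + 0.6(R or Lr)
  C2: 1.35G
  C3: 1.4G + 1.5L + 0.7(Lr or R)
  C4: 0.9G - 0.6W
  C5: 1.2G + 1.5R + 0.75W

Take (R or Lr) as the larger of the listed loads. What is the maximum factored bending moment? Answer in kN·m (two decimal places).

(R or Lr) → R = 45.54 kN·m; (Lr or R) → R = 45.54 kN·m.
C1: 1.4(200.23) + 1.6(89.95) + 0.6(45.54) = 451.57
C2: 1.35(200.23) = 270.31
C3: 1.4(200.23) + 1.5(92.69) + 0.7(45.54) = 280.32 + 139.04 + 31.88 = 451.24
C4: 0.9(200.23) - 0.6(89.95) = 180.21 - 53.97 = 126.24
C5: 1.2(200.23) + 1.5(45.54) + 0.75(89.95) = 240.28 + 68.31 + 67.46 = 376.05
The controlling combination is 1, giving 451.57 kN·m.

451.57 kN·m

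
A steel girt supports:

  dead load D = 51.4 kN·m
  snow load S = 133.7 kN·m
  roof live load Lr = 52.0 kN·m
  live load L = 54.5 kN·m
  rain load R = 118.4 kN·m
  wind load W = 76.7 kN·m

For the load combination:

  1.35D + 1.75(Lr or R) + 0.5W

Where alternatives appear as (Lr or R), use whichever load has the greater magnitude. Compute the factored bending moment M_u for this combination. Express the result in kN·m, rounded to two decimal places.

314.94 kN·m

(Lr or R) → R = 118.4 kN·m.
1.35(51.4) + 1.75(118.4) + 0.5(76.7) = 69.39 + 207.20 + 38.35 = 314.94
M_u = 314.94 kN·m.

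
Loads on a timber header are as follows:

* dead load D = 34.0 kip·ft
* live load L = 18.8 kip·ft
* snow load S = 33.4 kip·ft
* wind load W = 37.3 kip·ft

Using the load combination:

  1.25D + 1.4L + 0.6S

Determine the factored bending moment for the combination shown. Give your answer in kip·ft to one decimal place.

1.25(34.0) + 1.4(18.8) + 0.6(33.4) = 88.9
M_u = 88.9 kip·ft.

88.9 kip·ft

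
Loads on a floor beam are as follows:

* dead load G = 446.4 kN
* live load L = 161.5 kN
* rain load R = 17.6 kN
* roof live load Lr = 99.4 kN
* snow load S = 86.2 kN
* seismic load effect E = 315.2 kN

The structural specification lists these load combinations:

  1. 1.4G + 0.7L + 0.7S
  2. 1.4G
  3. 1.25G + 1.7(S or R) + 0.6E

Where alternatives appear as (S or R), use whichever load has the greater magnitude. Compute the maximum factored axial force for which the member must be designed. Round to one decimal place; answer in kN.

893.7 kN

(S or R) → S = 86.2 kN.
1. 1.4(446.4) + 0.7(161.5) + 0.7(86.2) = 625.0 + 113.1 + 60.3 = 798.4
2. 1.4(446.4) = 625.0
3. 1.25(446.4) + 1.7(86.2) + 0.6(315.2) = 893.7
Maximum is from combination 3.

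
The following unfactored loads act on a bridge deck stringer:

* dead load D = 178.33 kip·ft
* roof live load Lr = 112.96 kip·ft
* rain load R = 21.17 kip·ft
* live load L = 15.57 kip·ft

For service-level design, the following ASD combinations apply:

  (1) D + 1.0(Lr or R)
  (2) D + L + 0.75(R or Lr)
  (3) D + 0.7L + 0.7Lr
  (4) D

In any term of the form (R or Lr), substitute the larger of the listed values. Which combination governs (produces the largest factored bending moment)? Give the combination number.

(Lr or R) → Lr = 112.96 kip·ft; (R or Lr) → Lr = 112.96 kip·ft.
(1) 1.0(178.33) + 1.0(112.96) = 178.33 + 112.96 = 291.29
(2) 1.0(178.33) + 1.0(15.57) + 0.75(112.96) = 178.33 + 15.57 + 84.72 = 278.62
(3) 1.0(178.33) + 0.7(15.57) + 0.7(112.96) = 178.33 + 10.90 + 79.07 = 268.30
(4) 1.0(178.33) = 178.33
The largest value is 291.29 kip·ft from combination 1.

Combination 1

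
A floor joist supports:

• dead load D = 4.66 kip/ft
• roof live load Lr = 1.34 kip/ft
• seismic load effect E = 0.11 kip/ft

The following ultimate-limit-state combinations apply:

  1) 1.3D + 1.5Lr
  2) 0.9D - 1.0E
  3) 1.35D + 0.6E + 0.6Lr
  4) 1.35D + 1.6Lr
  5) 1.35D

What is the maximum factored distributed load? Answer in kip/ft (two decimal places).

8.44 kip/ft

1) 1.3(4.66) + 1.5(1.34) = 8.07
2) 0.9(4.66) - 1.0(0.11) = 4.08
3) 1.35(4.66) + 0.6(0.11) + 0.6(1.34) = 7.16
4) 1.35(4.66) + 1.6(1.34) = 8.44
5) 1.35(4.66) = 6.29
Maximum is from combination 4.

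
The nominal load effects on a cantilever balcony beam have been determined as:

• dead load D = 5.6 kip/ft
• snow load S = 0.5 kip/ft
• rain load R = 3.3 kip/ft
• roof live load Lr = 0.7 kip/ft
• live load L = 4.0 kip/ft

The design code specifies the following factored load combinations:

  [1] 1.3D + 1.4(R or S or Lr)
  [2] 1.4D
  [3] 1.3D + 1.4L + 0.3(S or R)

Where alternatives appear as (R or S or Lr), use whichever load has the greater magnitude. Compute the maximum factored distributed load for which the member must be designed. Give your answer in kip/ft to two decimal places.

(R or S or Lr) → R = 3.3 kip/ft; (S or R) → R = 3.3 kip/ft.
[1] 1.3(5.6) + 1.4(3.3) = 11.90
[2] 1.4(5.6) = 7.84
[3] 1.3(5.6) + 1.4(4.0) + 0.3(3.3) = 13.87
Maximum is from combination 3.

13.87 kip/ft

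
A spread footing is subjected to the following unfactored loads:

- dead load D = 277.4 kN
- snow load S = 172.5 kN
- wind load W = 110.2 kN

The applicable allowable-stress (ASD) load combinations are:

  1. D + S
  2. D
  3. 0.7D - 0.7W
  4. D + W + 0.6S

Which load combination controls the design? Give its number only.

1. 1.0(277.4) + 1.0(172.5) = 277.4 + 172.5 = 449.9
2. 1.0(277.4) = 277.4
3. 0.7(277.4) - 0.7(110.2) = 117.0
4. 1.0(277.4) + 1.0(110.2) + 0.6(172.5) = 277.4 + 110.2 + 103.5 = 491.1
The largest value is 491.1 kN from combination 4.

Combination 4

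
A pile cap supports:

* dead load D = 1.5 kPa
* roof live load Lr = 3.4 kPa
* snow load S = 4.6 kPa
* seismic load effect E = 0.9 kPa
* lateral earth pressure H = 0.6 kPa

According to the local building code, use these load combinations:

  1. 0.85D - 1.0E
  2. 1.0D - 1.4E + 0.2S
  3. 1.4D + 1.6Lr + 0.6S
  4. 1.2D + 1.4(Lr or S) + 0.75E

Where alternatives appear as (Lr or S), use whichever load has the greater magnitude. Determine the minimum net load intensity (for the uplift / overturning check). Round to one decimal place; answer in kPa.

0.4 kPa

(Lr or S) → S = 4.6 kPa.
1. 0.85(1.5) - 1.0(0.9) = 0.4
2. 1.0(1.5) - 1.4(0.9) + 0.2(4.6) = 1.2
3. 1.4(1.5) + 1.6(3.4) + 0.6(4.6) = 10.3
4. 1.2(1.5) + 1.4(4.6) + 0.75(0.9) = 8.9
Combination 1 gives the minimum: 0.4 kPa.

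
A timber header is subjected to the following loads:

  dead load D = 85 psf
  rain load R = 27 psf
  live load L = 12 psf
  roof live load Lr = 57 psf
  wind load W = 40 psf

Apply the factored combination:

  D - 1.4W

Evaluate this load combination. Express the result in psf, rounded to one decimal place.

1.0(85) - 1.4(40) = 29.0
q_u = 29.0 psf.

29.0 psf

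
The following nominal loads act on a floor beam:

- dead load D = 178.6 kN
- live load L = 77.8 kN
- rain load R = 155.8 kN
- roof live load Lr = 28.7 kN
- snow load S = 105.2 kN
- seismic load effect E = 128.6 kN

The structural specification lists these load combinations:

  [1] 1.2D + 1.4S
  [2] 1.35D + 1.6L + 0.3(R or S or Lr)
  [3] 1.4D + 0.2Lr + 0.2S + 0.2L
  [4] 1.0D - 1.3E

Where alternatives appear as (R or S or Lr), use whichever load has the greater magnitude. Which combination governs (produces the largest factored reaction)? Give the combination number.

Combination 2

(R or S or Lr) → R = 155.8 kN.
[1] 1.2(178.6) + 1.4(105.2) = 214.32 + 147.28 = 361.60
[2] 1.35(178.6) + 1.6(77.8) + 0.3(155.8) = 241.11 + 124.48 + 46.74 = 412.33
[3] 1.4(178.6) + 0.2(28.7) + 0.2(105.2) + 0.2(77.8) = 250.04 + 5.74 + 21.04 + 15.56 = 292.38
[4] 1.0(178.6) - 1.3(128.6) = 178.60 - 167.18 = 11.42
The largest value is 412.33 kN from combination 2.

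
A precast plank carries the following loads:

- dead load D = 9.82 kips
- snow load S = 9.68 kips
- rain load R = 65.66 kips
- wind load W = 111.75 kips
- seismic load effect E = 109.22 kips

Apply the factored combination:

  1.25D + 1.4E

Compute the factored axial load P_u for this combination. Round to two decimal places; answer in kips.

165.18 kips

1.25(9.82) + 1.4(109.22) = 165.18
P_u = 165.18 kips.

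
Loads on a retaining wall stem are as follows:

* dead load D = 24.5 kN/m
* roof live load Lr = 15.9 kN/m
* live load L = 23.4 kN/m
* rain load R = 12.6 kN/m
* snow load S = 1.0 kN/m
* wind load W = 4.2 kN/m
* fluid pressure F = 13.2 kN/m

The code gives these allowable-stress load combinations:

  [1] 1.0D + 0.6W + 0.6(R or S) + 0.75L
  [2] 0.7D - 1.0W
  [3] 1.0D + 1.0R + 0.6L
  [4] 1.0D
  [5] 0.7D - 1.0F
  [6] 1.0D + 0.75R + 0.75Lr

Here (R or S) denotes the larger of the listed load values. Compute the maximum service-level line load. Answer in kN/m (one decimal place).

52.1 kN/m

(R or S) → R = 12.6 kN/m.
[1] 1.0(24.5) + 0.6(4.2) + 0.6(12.6) + 0.75(23.4) = 52.1
[2] 0.7(24.5) - 1.0(4.2) = 17.2 - 4.2 = 13.0
[3] 1.0(24.5) + 1.0(12.6) + 0.6(23.4) = 24.5 + 12.6 + 14.0 = 51.1
[4] 1.0(24.5) = 24.5
[5] 0.7(24.5) - 1.0(13.2) = 17.2 - 13.2 = 4.0
[6] 1.0(24.5) + 0.75(12.6) + 0.75(15.9) = 24.5 + 9.5 + 11.9 = 45.9
Maximum is from combination 1.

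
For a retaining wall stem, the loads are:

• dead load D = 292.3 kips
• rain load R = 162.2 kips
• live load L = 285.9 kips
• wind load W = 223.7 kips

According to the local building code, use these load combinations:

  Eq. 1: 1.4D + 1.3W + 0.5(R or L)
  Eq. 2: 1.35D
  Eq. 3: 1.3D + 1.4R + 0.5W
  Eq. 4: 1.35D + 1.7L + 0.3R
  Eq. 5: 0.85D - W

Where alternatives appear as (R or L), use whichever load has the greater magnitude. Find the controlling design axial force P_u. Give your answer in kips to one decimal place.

929.3 kips

(R or L) → L = 285.9 kips.
Eq. 1: 1.4(292.3) + 1.3(223.7) + 0.5(285.9) = 409.2 + 290.8 + 143.0 = 843.0
Eq. 2: 1.35(292.3) = 394.6
Eq. 3: 1.3(292.3) + 1.4(162.2) + 0.5(223.7) = 718.9
Eq. 4: 1.35(292.3) + 1.7(285.9) + 0.3(162.2) = 394.6 + 486.0 + 48.7 = 929.3
Eq. 5: 0.85(292.3) - 1.0(223.7) = 248.5 - 223.7 = 24.8
The controlling combination is 4, giving 929.3 kips.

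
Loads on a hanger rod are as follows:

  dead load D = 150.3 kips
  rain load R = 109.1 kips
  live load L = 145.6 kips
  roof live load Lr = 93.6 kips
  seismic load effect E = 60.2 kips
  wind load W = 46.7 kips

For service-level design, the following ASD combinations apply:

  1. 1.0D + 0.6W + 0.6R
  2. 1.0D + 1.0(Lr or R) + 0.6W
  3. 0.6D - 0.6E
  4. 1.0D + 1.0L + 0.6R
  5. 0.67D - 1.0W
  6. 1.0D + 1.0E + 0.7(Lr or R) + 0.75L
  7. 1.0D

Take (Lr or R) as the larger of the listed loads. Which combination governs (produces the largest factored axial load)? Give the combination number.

Combination 6

(Lr or R) → R = 109.1 kips.
1. 1.0(150.3) + 0.6(46.7) + 0.6(109.1) = 243.78
2. 1.0(150.3) + 1.0(109.1) + 0.6(46.7) = 287.42
3. 0.6(150.3) - 0.6(60.2) = 54.06
4. 1.0(150.3) + 1.0(145.6) + 0.6(109.1) = 361.36
5. 0.67(150.3) - 1.0(46.7) = 54.00
6. 1.0(150.3) + 1.0(60.2) + 0.7(109.1) + 0.75(145.6) = 396.07
7. 1.0(150.3) = 150.30
The largest value is 396.07 kips from combination 6.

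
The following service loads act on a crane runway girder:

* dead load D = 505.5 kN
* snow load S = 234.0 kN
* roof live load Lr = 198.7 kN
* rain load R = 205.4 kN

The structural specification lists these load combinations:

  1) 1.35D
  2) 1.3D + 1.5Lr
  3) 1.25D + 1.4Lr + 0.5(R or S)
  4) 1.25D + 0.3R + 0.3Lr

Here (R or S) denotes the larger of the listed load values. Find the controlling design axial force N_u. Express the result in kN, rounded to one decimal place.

1027.1 kN

(R or S) → S = 234.0 kN.
1) 1.35(505.5) = 682.4
2) 1.3(505.5) + 1.5(198.7) = 955.2
3) 1.25(505.5) + 1.4(198.7) + 0.5(234.0) = 631.9 + 278.2 + 117.0 = 1027.1
4) 1.25(505.5) + 0.3(205.4) + 0.3(198.7) = 631.9 + 61.6 + 59.6 = 753.1
Combination 3 governs: N_u = 1027.1 kN.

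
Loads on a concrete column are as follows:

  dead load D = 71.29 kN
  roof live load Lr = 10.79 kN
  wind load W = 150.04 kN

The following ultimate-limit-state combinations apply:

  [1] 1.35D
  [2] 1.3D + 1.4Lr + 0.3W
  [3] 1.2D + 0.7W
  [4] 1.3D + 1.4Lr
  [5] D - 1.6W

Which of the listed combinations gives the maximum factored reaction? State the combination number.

Combination 3

[1] 1.35(71.29) = 96.24
[2] 1.3(71.29) + 1.4(10.79) + 0.3(150.04) = 92.68 + 15.11 + 45.01 = 152.80
[3] 1.2(71.29) + 0.7(150.04) = 85.55 + 105.03 = 190.58
[4] 1.3(71.29) + 1.4(10.79) = 107.78
[5] 1.0(71.29) - 1.6(150.04) = 71.29 - 240.06 = -168.77
The largest value is 190.58 kN from combination 3.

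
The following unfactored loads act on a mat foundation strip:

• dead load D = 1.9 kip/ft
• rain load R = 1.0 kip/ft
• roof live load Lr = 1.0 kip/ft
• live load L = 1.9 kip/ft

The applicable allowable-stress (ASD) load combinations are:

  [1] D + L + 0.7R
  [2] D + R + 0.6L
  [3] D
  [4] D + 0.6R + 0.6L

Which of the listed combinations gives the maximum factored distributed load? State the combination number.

[1] 1.0(1.9) + 1.0(1.9) + 0.7(1.0) = 1.90 + 1.90 + 0.70 = 4.50
[2] 1.0(1.9) + 1.0(1.0) + 0.6(1.9) = 1.90 + 1.00 + 1.14 = 4.04
[3] 1.0(1.9) = 1.90
[4] 1.0(1.9) + 0.6(1.0) + 0.6(1.9) = 1.90 + 0.60 + 1.14 = 3.64
The largest value is 4.50 kip/ft from combination 1.

Combination 1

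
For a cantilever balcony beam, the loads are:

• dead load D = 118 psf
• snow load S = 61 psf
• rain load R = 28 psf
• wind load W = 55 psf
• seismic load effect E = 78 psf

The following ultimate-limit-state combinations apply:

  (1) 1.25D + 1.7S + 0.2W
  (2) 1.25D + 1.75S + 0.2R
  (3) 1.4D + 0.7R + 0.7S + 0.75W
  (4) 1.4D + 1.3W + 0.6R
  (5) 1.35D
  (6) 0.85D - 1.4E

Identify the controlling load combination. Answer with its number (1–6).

(1) 1.25(118) + 1.7(61) + 0.2(55) = 147.5 + 103.7 + 11.0 = 262.2
(2) 1.25(118) + 1.75(61) + 0.2(28) = 147.5 + 106.8 + 5.6 = 259.9
(3) 1.4(118) + 0.7(28) + 0.7(61) + 0.75(55) = 165.2 + 19.6 + 42.7 + 41.3 = 268.8
(4) 1.4(118) + 1.3(55) + 0.6(28) = 165.2 + 71.5 + 16.8 = 253.5
(5) 1.35(118) = 159.3
(6) 0.85(118) - 1.4(78) = 100.3 - 109.2 = -8.9
The largest value is 268.8 psf from combination 3.

Combination 3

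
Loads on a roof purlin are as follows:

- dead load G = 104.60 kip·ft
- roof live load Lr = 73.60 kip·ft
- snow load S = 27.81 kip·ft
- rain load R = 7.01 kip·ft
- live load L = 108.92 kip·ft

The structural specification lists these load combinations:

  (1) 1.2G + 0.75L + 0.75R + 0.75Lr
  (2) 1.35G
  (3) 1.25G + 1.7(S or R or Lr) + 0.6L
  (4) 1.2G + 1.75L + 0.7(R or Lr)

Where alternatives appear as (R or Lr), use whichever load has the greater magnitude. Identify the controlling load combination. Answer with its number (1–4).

(S or R or Lr) → Lr = 73.60 kip·ft; (R or Lr) → Lr = 73.60 kip·ft.
(1) 1.2(104.60) + 0.75(108.92) + 0.75(7.01) + 0.75(73.60) = 125.52 + 81.69 + 5.26 + 55.20 = 267.67
(2) 1.35(104.60) = 141.21
(3) 1.25(104.60) + 1.7(73.60) + 0.6(108.92) = 130.75 + 125.12 + 65.35 = 321.22
(4) 1.2(104.60) + 1.75(108.92) + 0.7(73.60) = 125.52 + 190.61 + 51.52 = 367.65
The largest value is 367.65 kip·ft from combination 4.

Combination 4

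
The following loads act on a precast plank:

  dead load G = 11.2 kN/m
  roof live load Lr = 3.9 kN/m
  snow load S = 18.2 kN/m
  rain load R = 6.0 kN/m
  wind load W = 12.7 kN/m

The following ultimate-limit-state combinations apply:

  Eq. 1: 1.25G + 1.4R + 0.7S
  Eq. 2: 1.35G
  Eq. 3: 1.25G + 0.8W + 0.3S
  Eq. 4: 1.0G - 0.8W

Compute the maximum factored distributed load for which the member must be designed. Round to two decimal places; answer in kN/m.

Eq. 1: 1.25(11.2) + 1.4(6.0) + 0.7(18.2) = 14.00 + 8.40 + 12.74 = 35.14
Eq. 2: 1.35(11.2) = 15.12
Eq. 3: 1.25(11.2) + 0.8(12.7) + 0.3(18.2) = 14.00 + 10.16 + 5.46 = 29.62
Eq. 4: 1.0(11.2) - 0.8(12.7) = 11.20 - 10.16 = 1.04
The controlling combination is 1, giving 35.14 kN/m.

35.14 kN/m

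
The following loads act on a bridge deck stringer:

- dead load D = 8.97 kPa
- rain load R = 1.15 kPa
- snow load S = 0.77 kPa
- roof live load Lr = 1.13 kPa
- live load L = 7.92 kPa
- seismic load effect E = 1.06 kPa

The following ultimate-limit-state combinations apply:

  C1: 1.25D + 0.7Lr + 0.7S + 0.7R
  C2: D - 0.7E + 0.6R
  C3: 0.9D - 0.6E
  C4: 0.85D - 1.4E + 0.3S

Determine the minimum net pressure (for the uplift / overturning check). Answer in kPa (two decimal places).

6.37 kPa

C1: 1.25(8.97) + 0.7(1.13) + 0.7(0.77) + 0.7(1.15) = 11.21 + 0.79 + 0.54 + 0.81 = 13.35
C2: 1.0(8.97) - 0.7(1.06) + 0.6(1.15) = 8.97 - 0.74 + 0.69 = 8.92
C3: 0.9(8.97) - 0.6(1.06) = 7.44
C4: 0.85(8.97) - 1.4(1.06) + 0.3(0.77) = 7.62 - 1.48 + 0.23 = 6.37
Combination 4 gives the minimum: 6.37 kPa.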